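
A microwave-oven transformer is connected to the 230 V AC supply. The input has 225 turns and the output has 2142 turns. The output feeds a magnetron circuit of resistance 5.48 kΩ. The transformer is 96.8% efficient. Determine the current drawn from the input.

I_in ≈ 3.93 A

V_out = 230 × 2142/225 = 2189.6 V.
I_out = V_out/R = 2189.6/5480 = 0.39956 A.
P_out = V_out I_out = 2189.6 × 0.39956 = 874.88 W.
P_in = P_out/η = 874.88/0.968 = 903.80 W.
I_in = P_in/V_in = 903.80/230 = 3.93 A.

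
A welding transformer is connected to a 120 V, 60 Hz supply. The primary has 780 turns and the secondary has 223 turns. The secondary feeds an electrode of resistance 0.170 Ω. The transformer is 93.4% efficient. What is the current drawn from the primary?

I_p ≈ 61.8 A

V_s = 120 × 223/780 = 34.308 V.
I_s = V_s/R = 34.308/0.170 = 201.81 A.
P_out = V_s I_s = 34.308 × 201.81 = 6923.6 W.
P_in = P_out/η = 6923.6/0.934 = 7412.9 W.
I_p = P_in/V_p = 7412.9/120 = 61.8 A.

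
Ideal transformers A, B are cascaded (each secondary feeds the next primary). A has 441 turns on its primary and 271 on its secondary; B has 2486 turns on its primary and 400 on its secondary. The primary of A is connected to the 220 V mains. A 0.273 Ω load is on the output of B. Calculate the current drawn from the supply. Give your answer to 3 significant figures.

Secondary of A: V = 220.00 × 271/441 = 135.19 V.
Secondary of B: V = 135.19 × 400/2486 = 21.753 V.
I_load = 21.753/0.273 = 79.680 A, so P_out = 21.753 × 79.680 = 1733.3 W.
All ideal ⇒ P_in = P_out, so I_supply = 1733.3/220 = 7.88 A.

I_supply ≈ 7.88 A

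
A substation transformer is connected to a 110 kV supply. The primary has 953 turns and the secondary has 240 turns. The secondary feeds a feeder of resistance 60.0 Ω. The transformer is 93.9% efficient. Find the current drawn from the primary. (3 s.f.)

V_s = 110000 × 240/953 = 27702 V.
I_s = V_s/R = 27702/60.0 = 461.70 A.
P_out = V_s I_s = 27702 × 461.70 = 1.2790×10^7 W.
P_in = P_out/η = 1.2790×10^7/0.939 = 1.3621×10^7 W.
I_p = P_in/V_p = 1.3621×10^7/110000 = 124 A.

I_p ≈ 124 A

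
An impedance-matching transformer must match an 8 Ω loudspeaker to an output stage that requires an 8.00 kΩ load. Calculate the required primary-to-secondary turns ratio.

N_p/N_s ≈ 31.6

Z_p/Z_s = (N_p/N_s)², so N_p/N_s = √(8000/8) = √1000 = 31.6.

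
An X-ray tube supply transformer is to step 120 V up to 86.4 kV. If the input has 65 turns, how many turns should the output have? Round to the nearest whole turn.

N_out/N_in = V_out/V_in, so N_out = 65 × 86400/120 = 46800.0 ≈ 46800 turns.

N_out = 46800 turns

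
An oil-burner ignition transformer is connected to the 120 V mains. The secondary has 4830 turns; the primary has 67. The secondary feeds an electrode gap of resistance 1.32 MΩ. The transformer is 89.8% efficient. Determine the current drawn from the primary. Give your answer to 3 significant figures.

I_p ≈ 0.526 A

V_s = 120 × 4830/67 = 8650.7 V.
I_s = V_s/R = 8650.7/(1.32×10^6) = 0.0065536 A.
P_out = V_s I_s = 8650.7 × 0.0065536 = 56.693 W.
P_in = P_out/η = 56.693/0.898 = 63.133 W.
I_p = P_in/V_p = 63.133/120 = 0.526 A.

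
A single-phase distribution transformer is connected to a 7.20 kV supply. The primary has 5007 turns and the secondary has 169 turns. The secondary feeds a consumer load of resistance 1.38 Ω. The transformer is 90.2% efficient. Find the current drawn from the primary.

V_s = 7200 × 169/5007 = 243.02 V.
I_s = V_s/R = 243.02/1.38 = 176.10 A.
P_out = V_s I_s = 243.02 × 176.10 = 42796 W.
P_in = P_out/η = 42796/0.902 = 47446 W.
I_p = P_in/V_p = 47446/7200 = 6.59 A.

I_p ≈ 6.59 A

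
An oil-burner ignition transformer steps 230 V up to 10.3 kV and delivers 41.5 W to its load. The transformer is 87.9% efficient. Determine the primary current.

P_in = P_out/η = 41.5/0.879 = 47.213 W.
I_p = P_in/V_p = 47.213/230 = 0.205 A.

I_p ≈ 0.205 A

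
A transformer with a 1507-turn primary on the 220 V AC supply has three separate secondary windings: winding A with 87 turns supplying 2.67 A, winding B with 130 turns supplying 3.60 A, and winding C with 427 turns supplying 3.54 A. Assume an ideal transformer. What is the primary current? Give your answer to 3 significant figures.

V_A = 220 × 87/1507 = 12.701 V; V_B = 220 × 130/1507 = 18.978 V; V_C = 220 × 427/1507 = 62.336 V.
P_out = V_A I_A + V_B I_B + V_C I_C = 12.701×2.67 + 18.978×3.60 + 62.336×3.54 = 33.911 + 68.321 + 220.67 = 322.90 W.
Ideal ⇒ P_in = P_out, so I_p = P_out/V_p = 322.90/220 = 1.47 A.

I_p ≈ 1.47 A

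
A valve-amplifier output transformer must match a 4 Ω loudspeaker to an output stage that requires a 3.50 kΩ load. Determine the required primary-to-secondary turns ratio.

N_p/N_s ≈ 29.6

Z_p/Z_s = (N_p/N_s)², so N_p/N_s = √(3500/4) = √875 = 29.6.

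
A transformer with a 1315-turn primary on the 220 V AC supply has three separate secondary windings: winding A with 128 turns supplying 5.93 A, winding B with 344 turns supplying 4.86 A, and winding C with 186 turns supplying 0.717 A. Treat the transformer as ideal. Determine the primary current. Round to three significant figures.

V_A = 220 × 128/1315 = 21.414 V; V_B = 220 × 344/1315 = 57.551 V; V_C = 220 × 186/1315 = 31.118 V.
P_out = V_A I_A + V_B I_B + V_C I_C = 21.414×5.93 + 57.551×4.86 + 31.118×0.717 = 126.99 + 279.70 + 22.312 = 429.00 W.
Ideal ⇒ P_in = P_out, so I_p = P_out/V_p = 429.00/220 = 1.95 A.

I_p ≈ 1.95 A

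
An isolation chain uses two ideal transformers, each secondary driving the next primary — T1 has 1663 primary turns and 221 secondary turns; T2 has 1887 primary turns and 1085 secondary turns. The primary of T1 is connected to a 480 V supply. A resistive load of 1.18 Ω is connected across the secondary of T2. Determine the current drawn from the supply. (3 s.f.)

After T1: V = 480.00 × 221/1663 = 63.788 V.
After T2: V = 63.788 × 1085/1887 = 36.677 V.
I_load = 36.677/1.18 = 31.083 A, so P_out = 36.677 × 31.083 = 1140.0 W.
All ideal ⇒ P_in = P_out, so I_supply = 1140.0/480 = 2.38 A.

I_supply ≈ 2.38 A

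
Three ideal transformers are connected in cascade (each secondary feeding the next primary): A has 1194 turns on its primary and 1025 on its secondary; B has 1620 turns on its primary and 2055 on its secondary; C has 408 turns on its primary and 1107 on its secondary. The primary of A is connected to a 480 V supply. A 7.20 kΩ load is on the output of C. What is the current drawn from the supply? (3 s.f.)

Secondary of A: V = 480.00 × 1025/1194 = 412.06 V.
Secondary of B: V = 412.06 × 2055/1620 = 522.71 V.
Secondary of C: V = 522.71 × 1107/408 = 1418.2 V.
I_load = 1418.2/7200 = 0.19698 A, so P_out = 1418.2 × 0.19698 = 279.36 W.
All ideal ⇒ P_in = P_out, so I_supply = 279.36/480 = 0.582 A.

I_supply ≈ 0.582 A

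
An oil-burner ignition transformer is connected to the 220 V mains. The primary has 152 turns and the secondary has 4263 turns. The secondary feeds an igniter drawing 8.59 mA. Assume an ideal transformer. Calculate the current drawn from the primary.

I_p ≈ 0.241 A

For an ideal transformer I_p N_p = I_s N_s, so I_p = 0.00859 × 4263/152 = 0.241 A.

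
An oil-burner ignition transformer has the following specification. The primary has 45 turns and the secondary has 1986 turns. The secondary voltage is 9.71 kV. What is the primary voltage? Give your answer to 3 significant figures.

V_p/V_s = N_p/N_s, so V_p = 9710 × 45/1986 = 220 V.

V_p ≈ 220 V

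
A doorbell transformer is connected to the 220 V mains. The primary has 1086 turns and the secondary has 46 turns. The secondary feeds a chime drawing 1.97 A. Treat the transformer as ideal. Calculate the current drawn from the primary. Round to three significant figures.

I_p ≈ 0.0834 A

For an ideal transformer I_p N_p = I_s N_s, so I_p = 1.97 × 46/1086 = 0.0834 A.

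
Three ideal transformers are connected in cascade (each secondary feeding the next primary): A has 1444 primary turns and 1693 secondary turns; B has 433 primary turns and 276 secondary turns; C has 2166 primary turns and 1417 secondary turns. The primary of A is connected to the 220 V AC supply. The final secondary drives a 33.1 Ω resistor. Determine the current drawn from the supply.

I_supply ≈ 1.59 A

Secondary of A: V = 220.00 × 1693/1444 = 257.94 V.
Secondary of B: V = 257.94 × 276/433 = 164.41 V.
Secondary of C: V = 164.41 × 1417/2166 = 107.56 V.
I_load = 107.56/33.1 = 3.2495 A, so P_out = 107.56 × 3.2495 = 349.51 W.
All ideal ⇒ P_in = P_out, so I_supply = 349.51/220 = 1.59 A.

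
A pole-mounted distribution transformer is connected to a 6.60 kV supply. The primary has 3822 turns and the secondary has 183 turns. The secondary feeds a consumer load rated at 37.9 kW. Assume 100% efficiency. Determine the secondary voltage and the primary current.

V_s ≈ 316 V, I_p ≈ 5.74 A

V_s = V_p × N_s/N_p = 6600 × 183/3822 = 316.01 V.
I_s = P/V_s = 37900/316.01 = 119.93 A.
I_p = I_s × N_s/N_p = 119.93 × 183/3822 = 5.74 A.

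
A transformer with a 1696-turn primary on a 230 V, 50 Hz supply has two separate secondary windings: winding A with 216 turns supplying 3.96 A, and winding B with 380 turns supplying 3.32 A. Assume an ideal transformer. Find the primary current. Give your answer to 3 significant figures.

V_A = 230 × 216/1696 = 29.292 V; V_B = 230 × 380/1696 = 51.533 V.
P_out = V_A I_A + V_B I_B = 29.292×3.96 + 51.533×3.32 = 116.00 + 171.09 = 287.09 W.
Ideal ⇒ P_in = P_out, so I_p = P_out/V_p = 287.09/230 = 1.25 A.

I_p ≈ 1.25 A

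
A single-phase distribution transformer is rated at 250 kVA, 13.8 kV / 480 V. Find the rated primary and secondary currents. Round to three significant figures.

I_p ≈ 18.1 A, I_s ≈ 521 A

I_p = S/V_p = 250000/13800 = 18.1 A.
I_s = S/V_s = 250000/480 = 521 A.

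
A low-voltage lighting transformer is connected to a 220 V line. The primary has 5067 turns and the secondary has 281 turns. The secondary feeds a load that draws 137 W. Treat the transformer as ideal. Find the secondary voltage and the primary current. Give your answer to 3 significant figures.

V_s = V_p × N_s/N_p = 220 × 281/5067 = 12.201 V.
I_s = P/V_s = 137/12.201 = 11.229 A.
I_p = I_s × N_s/N_p = 11.229 × 281/5067 = 0.623 A.

V_s ≈ 12.2 V, I_p ≈ 0.623 A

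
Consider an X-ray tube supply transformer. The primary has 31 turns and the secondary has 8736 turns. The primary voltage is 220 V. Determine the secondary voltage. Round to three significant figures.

V_s ≈ 62000 V

V_s/V_p = N_s/N_p, so V_s = 220 × 8736/31 = 62000 V.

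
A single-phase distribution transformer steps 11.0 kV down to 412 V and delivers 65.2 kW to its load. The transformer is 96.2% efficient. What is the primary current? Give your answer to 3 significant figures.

I_p ≈ 6.16 A

P_in = P_out/η = 65200/0.962 = 67775 W.
I_p = P_in/V_p = 67775/11000 = 6.16 A.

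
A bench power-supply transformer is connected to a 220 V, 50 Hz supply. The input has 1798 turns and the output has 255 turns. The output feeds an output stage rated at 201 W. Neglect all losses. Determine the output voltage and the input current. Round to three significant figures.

V_out ≈ 31.2 V, I_in ≈ 0.914 A

V_out = V_in × N_out/N_in = 220 × 255/1798 = 31.201 V.
I_out = P/V_out = 201/31.201 = 6.4420 A.
I_in = I_out × N_out/N_in = 6.4420 × 255/1798 = 0.914 A.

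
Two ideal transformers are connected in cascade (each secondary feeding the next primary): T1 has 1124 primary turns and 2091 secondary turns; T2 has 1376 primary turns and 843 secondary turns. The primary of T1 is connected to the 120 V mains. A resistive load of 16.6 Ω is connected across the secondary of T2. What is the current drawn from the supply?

Secondary of T1: V = 120.00 × 2091/1124 = 223.24 V.
Secondary of T2: V = 223.24 × 843/1376 = 136.77 V.
I_load = 136.77/16.6 = 8.2389 A, so P_out = 136.77 × 8.2389 = 1126.8 W.
All ideal ⇒ P_in = P_out, so I_supply = 1126.8/120 = 9.39 A.

I_supply ≈ 9.39 A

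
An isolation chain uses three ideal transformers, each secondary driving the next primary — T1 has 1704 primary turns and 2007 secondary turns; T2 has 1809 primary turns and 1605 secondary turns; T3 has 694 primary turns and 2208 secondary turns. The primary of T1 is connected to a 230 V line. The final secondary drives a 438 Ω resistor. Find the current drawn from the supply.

I_supply ≈ 5.80 A

Secondary of T1: V = 230.00 × 2007/1704 = 270.90 V.
Secondary of T2: V = 270.90 × 1605/1809 = 240.35 V.
Secondary of T3: V = 240.35 × 2208/694 = 764.68 V.
I_load = 764.68/438 = 1.7459 A, so P_out = 764.68 × 1.7459 = 1335.0 W.
All ideal ⇒ P_in = P_out, so I_supply = 1335.0/230 = 5.80 A.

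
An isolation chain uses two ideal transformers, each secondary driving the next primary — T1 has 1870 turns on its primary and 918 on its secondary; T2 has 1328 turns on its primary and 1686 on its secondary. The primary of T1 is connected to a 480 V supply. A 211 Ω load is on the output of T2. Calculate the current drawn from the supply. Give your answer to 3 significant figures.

I_supply ≈ 0.884 A

Secondary of T1: V = 480.00 × 918/1870 = 235.64 V.
Secondary of T2: V = 235.64 × 1686/1328 = 299.16 V.
I_load = 299.16/211 = 1.4178 A, so P_out = 299.16 × 1.4178 = 424.15 W.
All ideal ⇒ P_in = P_out, so I_supply = 424.15/480 = 0.884 A.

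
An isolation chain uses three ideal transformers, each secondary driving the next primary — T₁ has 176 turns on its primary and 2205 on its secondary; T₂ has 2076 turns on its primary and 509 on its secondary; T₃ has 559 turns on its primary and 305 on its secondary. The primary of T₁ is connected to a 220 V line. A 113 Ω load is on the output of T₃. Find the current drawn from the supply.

I_supply ≈ 5.47 A

After T₁: V = 220.00 × 2205/176 = 2756.2 V.
After T₂: V = 2756.2 × 509/2076 = 675.79 V.
After T₃: V = 675.79 × 305/559 = 368.72 V.
I_load = 368.72/113 = 3.2630 A, so P_out = 368.72 × 3.2630 = 1203.1 W.
All ideal ⇒ P_in = P_out, so I_supply = 1203.1/220 = 5.47 A.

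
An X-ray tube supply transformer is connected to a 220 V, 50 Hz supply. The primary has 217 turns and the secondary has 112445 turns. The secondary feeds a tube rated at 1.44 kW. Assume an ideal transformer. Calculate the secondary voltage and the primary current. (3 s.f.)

V_s ≈ 114000 V, I_p ≈ 6.55 A

V_s = V_p × N_s/N_p = 220 × 112445/217 = 114000 V.
I_s = P/V_s = 1440/114000 = 0.012632 A.
I_p = I_s × N_s/N_p = 0.012632 × 112445/217 = 6.55 A.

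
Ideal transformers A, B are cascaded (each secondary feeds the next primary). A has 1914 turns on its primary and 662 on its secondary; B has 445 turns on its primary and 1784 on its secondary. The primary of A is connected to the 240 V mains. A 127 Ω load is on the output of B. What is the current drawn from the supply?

I_supply ≈ 3.63 A

After A: V = 240.00 × 662/1914 = 83.009 V.
After B: V = 83.009 × 1784/445 = 332.78 V.
I_load = 332.78/127 = 2.6203 A, so P_out = 332.78 × 2.6203 = 872.01 W.
All ideal ⇒ P_in = P_out, so I_supply = 872.01/240 = 3.63 A.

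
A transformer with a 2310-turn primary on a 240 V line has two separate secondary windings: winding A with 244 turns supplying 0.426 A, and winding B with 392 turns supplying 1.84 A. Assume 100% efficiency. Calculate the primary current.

I_p ≈ 0.357 A

V_A = 240 × 244/2310 = 25.351 V; V_B = 240 × 392/2310 = 40.727 V.
P_out = V_A I_A + V_B I_B = 25.351×0.426 + 40.727×1.84 = 10.799 + 74.938 = 85.738 W.
Ideal ⇒ P_in = P_out, so I_p = P_out/V_p = 85.738/240 = 0.357 A.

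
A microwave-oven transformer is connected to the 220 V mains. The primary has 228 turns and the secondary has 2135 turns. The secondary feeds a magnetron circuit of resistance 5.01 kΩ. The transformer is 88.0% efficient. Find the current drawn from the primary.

V_s = 220 × 2135/228 = 2060.1 V.
I_s = V_s/R = 2060.1/5010 = 0.41120 A.
P_out = V_s I_s = 2060.1 × 0.41120 = 847.10 W.
P_in = P_out/η = 847.10/0.880 = 962.61 W.
I_p = P_in/V_p = 962.61/220 = 4.38 A.

I_p ≈ 4.38 A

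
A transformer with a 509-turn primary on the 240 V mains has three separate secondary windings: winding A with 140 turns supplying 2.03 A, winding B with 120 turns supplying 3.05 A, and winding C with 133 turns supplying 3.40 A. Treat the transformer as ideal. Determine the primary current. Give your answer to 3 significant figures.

I_p ≈ 2.17 A

V_A = 240 × 140/509 = 66.012 V; V_B = 240 × 120/509 = 56.582 V; V_C = 240 × 133/509 = 62.711 V.
P_out = V_A I_A + V_B I_B + V_C I_C = 66.012×2.03 + 56.582×3.05 + 62.711×3.40 = 134.00 + 172.57 + 213.22 = 519.80 W.
Ideal ⇒ P_in = P_out, so I_p = P_out/V_p = 519.80/240 = 2.17 A.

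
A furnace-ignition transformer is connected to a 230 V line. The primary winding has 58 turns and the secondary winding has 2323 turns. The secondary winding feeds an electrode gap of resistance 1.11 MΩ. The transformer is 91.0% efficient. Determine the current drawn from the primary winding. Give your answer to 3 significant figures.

V_s = 230 × 2323/58 = 9211.9 V.
I_s = V_s/R = 9211.9/(1.11×10^6) = 0.0082990 A.
P_out = V_s I_s = 9211.9 × 0.0082990 = 76.450 W.
P_in = P_out/η = 76.450/0.910 = 84.011 W.
I_p = P_in/V_p = 84.011/230 = 0.365 A.

I_p ≈ 0.365 A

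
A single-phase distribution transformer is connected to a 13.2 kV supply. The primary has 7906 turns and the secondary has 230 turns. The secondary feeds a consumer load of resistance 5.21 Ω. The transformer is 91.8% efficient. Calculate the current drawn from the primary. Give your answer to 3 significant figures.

I_p ≈ 2.34 A

V_s = 13200 × 230/7906 = 384.01 V.
I_s = V_s/R = 384.01/5.21 = 73.707 A.
P_out = V_s I_s = 384.01 × 73.707 = 28304 W.
P_in = P_out/η = 28304/0.918 = 30833 W.
I_p = P_in/V_p = 30833/13200 = 2.34 A.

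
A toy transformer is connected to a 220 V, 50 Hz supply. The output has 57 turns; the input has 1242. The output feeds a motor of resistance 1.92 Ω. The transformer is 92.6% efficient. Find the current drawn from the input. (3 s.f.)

I_in ≈ 0.261 A

V_out = 220 × 57/1242 = 10.097 V.
I_out = V_out/R = 10.097/1.92 = 5.2587 A.
P_out = V_out I_out = 10.097 × 5.2587 = 53.095 W.
P_in = P_out/η = 53.095/0.926 = 57.338 W.
I_in = P_in/V_in = 57.338/220 = 0.261 A.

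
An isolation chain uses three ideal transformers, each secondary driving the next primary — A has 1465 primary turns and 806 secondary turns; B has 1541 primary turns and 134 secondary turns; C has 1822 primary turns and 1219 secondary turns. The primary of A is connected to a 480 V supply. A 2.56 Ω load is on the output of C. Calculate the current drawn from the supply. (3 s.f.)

I_supply ≈ 0.192 A

After A: V = 480.00 × 806/1465 = 264.08 V.
After B: V = 264.08 × 134/1541 = 22.964 V.
After C: V = 22.964 × 1219/1822 = 15.364 V.
I_load = 15.364/2.56 = 6.0014 A, so P_out = 15.364 × 6.0014 = 92.205 W.
All ideal ⇒ P_in = P_out, so I_supply = 92.205/480 = 0.192 A.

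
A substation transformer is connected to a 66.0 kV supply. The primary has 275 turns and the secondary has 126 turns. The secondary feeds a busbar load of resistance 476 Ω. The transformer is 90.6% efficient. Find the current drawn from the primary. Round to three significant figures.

I_p ≈ 32.1 A

V_s = 66000 × 126/275 = 30240 V.
I_s = V_s/R = 30240/476 = 63.529 A.
P_out = V_s I_s = 30240 × 63.529 = 1.9211×10^6 W.
P_in = P_out/η = 1.9211×10^6/0.906 = 2.1205×10^6 W.
I_p = P_in/V_p = 2.1205×10^6/66000 = 32.1 A.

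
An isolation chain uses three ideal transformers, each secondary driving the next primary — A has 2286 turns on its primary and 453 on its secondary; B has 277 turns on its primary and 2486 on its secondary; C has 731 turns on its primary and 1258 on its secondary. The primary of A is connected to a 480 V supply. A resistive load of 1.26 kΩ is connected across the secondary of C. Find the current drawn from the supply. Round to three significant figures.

Secondary of A: V = 480.00 × 453/2286 = 95.118 V.
Secondary of B: V = 95.118 × 2486/277 = 853.66 V.
Secondary of C: V = 853.66 × 1258/731 = 1469.1 V.
I_load = 1469.1/1260 = 1.1659 A, so P_out = 1469.1 × 1.1659 = 1712.9 W.
All ideal ⇒ P_in = P_out, so I_supply = 1712.9/480 = 3.57 A.

I_supply ≈ 3.57 A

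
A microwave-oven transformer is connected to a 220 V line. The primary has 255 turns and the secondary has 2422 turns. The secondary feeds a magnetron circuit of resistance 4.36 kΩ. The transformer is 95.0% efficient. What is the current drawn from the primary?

V_s = 220 × 2422/255 = 2089.6 V.
I_s = V_s/R = 2089.6/4360 = 0.47926 A.
P_out = V_s I_s = 2089.6 × 0.47926 = 1001.4 W.
P_in = P_out/η = 1001.4/0.950 = 1054.2 W.
I_p = P_in/V_p = 1054.2/220 = 4.79 A.

I_p ≈ 4.79 A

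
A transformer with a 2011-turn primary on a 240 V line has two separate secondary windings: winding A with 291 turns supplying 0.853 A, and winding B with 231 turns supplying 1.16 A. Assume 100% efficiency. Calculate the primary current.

I_p ≈ 0.257 A

V_A = 240 × 291/2011 = 34.729 V; V_B = 240 × 231/2011 = 27.568 V.
P_out = V_A I_A + V_B I_B = 34.729×0.853 + 27.568×1.16 = 29.624 + 31.979 = 61.603 W.
Ideal ⇒ P_in = P_out, so I_p = P_out/V_p = 61.603/240 = 0.257 A.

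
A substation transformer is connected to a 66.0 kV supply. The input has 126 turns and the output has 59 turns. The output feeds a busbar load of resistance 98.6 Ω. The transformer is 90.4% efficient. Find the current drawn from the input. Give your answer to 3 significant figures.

V_out = 66000 × 59/126 = 30905 V.
I_out = V_out/R = 30905/98.6 = 313.44 A.
P_out = V_out I_out = 30905 × 313.44 = 9.6867×10^6 W.
P_in = P_out/η = 9.6867×10^6/0.904 = 1.0715×10^7 W.
I_in = P_in/V_in = 1.0715×10^7/66000 = 162 A.

I_in ≈ 162 A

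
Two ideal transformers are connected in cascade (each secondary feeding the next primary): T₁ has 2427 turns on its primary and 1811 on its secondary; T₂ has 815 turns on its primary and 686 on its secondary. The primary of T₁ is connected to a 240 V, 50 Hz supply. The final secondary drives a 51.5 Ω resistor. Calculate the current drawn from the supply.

Secondary of T₁: V = 240.00 × 1811/2427 = 179.09 V.
Secondary of T₂: V = 179.09 × 686/815 = 150.74 V.
I_load = 150.74/51.5 = 2.9270 A, so P_out = 150.74 × 2.9270 = 441.21 W.
All ideal ⇒ P_in = P_out, so I_supply = 441.21/240 = 1.84 A.

I_supply ≈ 1.84 A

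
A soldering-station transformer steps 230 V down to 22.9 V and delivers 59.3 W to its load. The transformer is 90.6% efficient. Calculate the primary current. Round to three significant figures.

P_in = P_out/η = 59.3/0.906 = 65.453 W.
I_p = P_in/V_p = 65.453/230 = 0.285 A.

I_p ≈ 0.285 A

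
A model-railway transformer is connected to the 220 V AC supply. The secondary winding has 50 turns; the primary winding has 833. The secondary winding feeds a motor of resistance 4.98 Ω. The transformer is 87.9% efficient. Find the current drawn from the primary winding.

V_s = 220 × 50/833 = 13.205 V.
I_s = V_s/R = 13.205/4.98 = 2.6517 A.
P_out = V_s I_s = 13.205 × 2.6517 = 35.016 W.
P_in = P_out/η = 35.016/0.879 = 39.836 W.
I_p = P_in/V_p = 39.836/220 = 0.181 A.

I_p ≈ 0.181 A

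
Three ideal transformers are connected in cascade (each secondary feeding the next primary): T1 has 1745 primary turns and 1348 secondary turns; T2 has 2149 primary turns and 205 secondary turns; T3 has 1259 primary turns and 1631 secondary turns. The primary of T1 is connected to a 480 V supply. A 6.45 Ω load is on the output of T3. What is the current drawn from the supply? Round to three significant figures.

Secondary of T1: V = 480.00 × 1348/1745 = 370.80 V.
Secondary of T2: V = 370.80 × 205/2149 = 35.371 V.
Secondary of T3: V = 35.371 × 1631/1259 = 45.823 V.
I_load = 45.823/6.45 = 7.1043 A, so P_out = 45.823 × 7.1043 = 325.54 W.
All ideal ⇒ P_in = P_out, so I_supply = 325.54/480 = 0.678 A.

I_supply ≈ 0.678 A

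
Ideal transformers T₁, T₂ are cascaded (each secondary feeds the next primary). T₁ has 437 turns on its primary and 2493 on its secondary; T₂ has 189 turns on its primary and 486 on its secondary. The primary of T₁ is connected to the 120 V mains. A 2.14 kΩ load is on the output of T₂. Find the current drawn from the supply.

I_supply ≈ 12.1 A

After T₁: V = 120.00 × 2493/437 = 684.58 V.
After T₂: V = 684.58 × 486/189 = 1760.3 V.
I_load = 1760.3/2140 = 0.82259 A, so P_out = 1760.3 × 0.82259 = 1448.0 W.
All ideal ⇒ P_in = P_out, so I_supply = 1448.0/120 = 12.1 A.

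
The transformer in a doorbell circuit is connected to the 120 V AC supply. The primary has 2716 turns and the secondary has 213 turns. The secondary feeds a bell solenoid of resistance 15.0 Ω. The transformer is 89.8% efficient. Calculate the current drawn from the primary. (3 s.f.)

V_s = 120 × 213/2716 = 9.4109 V.
I_s = V_s/R = 9.4109/15.0 = 0.62739 A.
P_out = V_s I_s = 9.4109 × 0.62739 = 5.9043 W.
P_in = P_out/η = 5.9043/0.898 = 6.5750 W.
I_p = P_in/V_p = 6.5750/120 = 0.0548 A.

I_p ≈ 0.0548 A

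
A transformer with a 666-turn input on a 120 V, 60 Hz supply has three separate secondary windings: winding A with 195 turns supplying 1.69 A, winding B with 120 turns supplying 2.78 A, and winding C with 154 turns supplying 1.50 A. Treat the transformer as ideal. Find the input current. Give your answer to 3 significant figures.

V_A = 120 × 195/666 = 35.135 V; V_B = 120 × 120/666 = 21.622 V; V_C = 120 × 154/666 = 27.748 V.
P_out = V_A I_A + V_B I_B + V_C I_C = 35.135×1.69 + 21.622×2.78 + 27.748×1.50 = 59.378 + 60.108 + 41.622 = 161.11 W.
Ideal ⇒ P_in = P_out, so I_in = P_out/V_in = 161.11/120 = 1.34 A.

I_in ≈ 1.34 A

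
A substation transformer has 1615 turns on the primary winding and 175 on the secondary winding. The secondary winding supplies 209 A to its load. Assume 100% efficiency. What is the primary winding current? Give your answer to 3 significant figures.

For an ideal transformer I_p/I_s = N_s/N_p, so I_p = 209 × 175/1615 = 22.6 A.

I_p ≈ 22.6 A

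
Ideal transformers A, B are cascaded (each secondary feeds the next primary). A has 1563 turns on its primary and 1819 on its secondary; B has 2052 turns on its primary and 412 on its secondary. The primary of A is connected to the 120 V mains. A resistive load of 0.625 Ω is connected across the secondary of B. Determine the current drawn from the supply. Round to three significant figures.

I_supply ≈ 10.5 A

After A: V = 120.00 × 1819/1563 = 139.65 V.
After B: V = 139.65 × 412/2052 = 28.040 V.
I_load = 28.040/0.625 = 44.864 A, so P_out = 28.040 × 44.864 = 1258.0 W.
All ideal ⇒ P_in = P_out, so I_supply = 1258.0/120 = 10.5 A.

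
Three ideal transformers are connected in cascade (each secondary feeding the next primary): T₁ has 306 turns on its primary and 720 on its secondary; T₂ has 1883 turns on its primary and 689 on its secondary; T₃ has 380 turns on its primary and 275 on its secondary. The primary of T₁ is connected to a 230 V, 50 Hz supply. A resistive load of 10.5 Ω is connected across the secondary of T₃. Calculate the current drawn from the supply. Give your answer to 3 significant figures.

I_supply ≈ 8.50 A

After T₁: V = 230.00 × 720/306 = 541.18 V.
After T₂: V = 541.18 × 689/1883 = 198.02 V.
After T₃: V = 198.02 × 275/380 = 143.30 V.
I_load = 143.30/10.5 = 13.648 A, so P_out = 143.30 × 13.648 = 1955.8 W.
All ideal ⇒ P_in = P_out, so I_supply = 1955.8/230 = 8.50 A.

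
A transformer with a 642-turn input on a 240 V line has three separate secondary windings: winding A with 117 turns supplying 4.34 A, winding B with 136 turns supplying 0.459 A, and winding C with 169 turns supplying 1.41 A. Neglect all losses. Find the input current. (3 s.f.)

I_in ≈ 1.26 A

V_A = 240 × 117/642 = 43.738 V; V_B = 240 × 136/642 = 50.841 V; V_C = 240 × 169/642 = 63.178 V.
P_out = V_A I_A + V_B I_B + V_C I_C = 43.738×4.34 + 50.841×0.459 + 63.178×1.41 = 189.82 + 23.336 + 89.080 = 302.24 W.
Ideal ⇒ P_in = P_out, so I_in = P_out/V_in = 302.24/240 = 1.26 A.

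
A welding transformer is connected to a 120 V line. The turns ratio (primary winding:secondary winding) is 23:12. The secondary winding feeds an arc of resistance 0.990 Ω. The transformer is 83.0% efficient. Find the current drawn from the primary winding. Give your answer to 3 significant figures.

I_p ≈ 39.8 A

V_s = 120 × 12/23 = 62.609 V.
I_s = V_s/R = 62.609/0.990 = 63.241 A.
P_out = V_s I_s = 62.609 × 63.241 = 3959.4 W.
P_in = P_out/η = 3959.4/0.830 = 4770.4 W.
I_p = P_in/V_p = 4770.4/120 = 39.8 A.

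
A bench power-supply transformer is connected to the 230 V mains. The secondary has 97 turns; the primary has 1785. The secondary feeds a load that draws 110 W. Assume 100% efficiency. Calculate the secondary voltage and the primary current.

V_s ≈ 12.5 V, I_p ≈ 0.478 A

V_s = V_p × N_s/N_p = 230 × 97/1785 = 12.499 V.
I_s = P/V_s = 110/12.499 = 8.8010 A.
I_p = I_s × N_s/N_p = 8.8010 × 97/1785 = 0.478 A.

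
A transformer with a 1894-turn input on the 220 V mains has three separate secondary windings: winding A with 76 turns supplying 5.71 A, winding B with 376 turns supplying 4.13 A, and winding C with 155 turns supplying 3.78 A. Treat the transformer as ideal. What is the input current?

I_in ≈ 1.36 A

V_A = 220 × 76/1894 = 8.8279 V; V_B = 220 × 376/1894 = 43.675 V; V_C = 220 × 155/1894 = 18.004 V.
P_out = V_A I_A + V_B I_B + V_C I_C = 8.8279×5.71 + 43.675×4.13 + 18.004×3.78 = 50.407 + 180.38 + 68.056 = 298.84 W.
Ideal ⇒ P_in = P_out, so I_in = P_out/V_in = 298.84/220 = 1.36 A.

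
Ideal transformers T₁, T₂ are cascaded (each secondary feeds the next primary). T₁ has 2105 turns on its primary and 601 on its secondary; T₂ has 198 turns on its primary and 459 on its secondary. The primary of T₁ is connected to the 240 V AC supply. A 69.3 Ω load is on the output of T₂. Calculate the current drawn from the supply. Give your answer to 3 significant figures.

I_supply ≈ 1.52 A

After T₁: V = 240.00 × 601/2105 = 68.523 V.
After T₂: V = 68.523 × 459/198 = 158.85 V.
I_load = 158.85/69.3 = 2.2922 A, so P_out = 158.85 × 2.2922 = 364.11 W.
All ideal ⇒ P_in = P_out, so I_supply = 364.11/240 = 1.52 A.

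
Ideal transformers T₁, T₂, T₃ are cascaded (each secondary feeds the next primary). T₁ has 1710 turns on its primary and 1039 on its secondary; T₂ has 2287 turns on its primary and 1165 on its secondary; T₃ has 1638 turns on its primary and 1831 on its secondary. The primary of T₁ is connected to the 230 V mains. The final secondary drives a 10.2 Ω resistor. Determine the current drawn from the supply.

I_supply ≈ 2.70 A

After T₁: V = 230.00 × 1039/1710 = 139.75 V.
After T₂: V = 139.75 × 1165/2287 = 71.188 V.
After T₃: V = 71.188 × 1831/1638 = 79.576 V.
I_load = 79.576/10.2 = 7.8016 A, so P_out = 79.576 × 7.8016 = 620.82 W.
All ideal ⇒ P_in = P_out, so I_supply = 620.82/230 = 2.70 A.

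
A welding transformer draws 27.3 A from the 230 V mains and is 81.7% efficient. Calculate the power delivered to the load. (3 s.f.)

P_in = V_in I_in = 230 × 27.3 = 6279.0 W.
P_out = η P_in = 0.817 × 6279.0 = 5130 W.

P_out ≈ 5130 W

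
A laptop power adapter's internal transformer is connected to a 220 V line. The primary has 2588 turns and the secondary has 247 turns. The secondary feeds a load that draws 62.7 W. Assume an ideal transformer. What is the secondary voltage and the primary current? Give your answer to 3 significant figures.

V_s = V_p × N_s/N_p = 220 × 247/2588 = 20.997 V.
I_s = P/V_s = 62.7/20.997 = 2.9862 A.
I_p = I_s × N_s/N_p = 2.9862 × 247/2588 = 0.285 A.

V_s ≈ 21.0 V, I_p ≈ 0.285 A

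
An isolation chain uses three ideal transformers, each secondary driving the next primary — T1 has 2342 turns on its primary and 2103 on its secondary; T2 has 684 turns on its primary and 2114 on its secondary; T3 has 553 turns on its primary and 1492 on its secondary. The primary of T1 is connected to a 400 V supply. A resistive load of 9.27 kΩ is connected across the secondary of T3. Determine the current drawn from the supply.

I_supply ≈ 2.42 A

Secondary of T1: V = 400.00 × 2103/2342 = 359.18 V.
Secondary of T2: V = 359.18 × 2114/684 = 1110.1 V.
Secondary of T3: V = 1110.1 × 1492/553 = 2995.1 V.
I_load = 2995.1/9270 = 0.32309 A, so P_out = 2995.1 × 0.32309 = 967.68 W.
All ideal ⇒ P_in = P_out, so I_supply = 967.68/400 = 2.42 A.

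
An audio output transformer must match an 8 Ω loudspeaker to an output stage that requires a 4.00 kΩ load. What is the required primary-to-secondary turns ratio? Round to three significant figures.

Z_p/Z_s = (N_p/N_s)², so N_p/N_s = √(4000/8) = √500 = 22.4.

N_p/N_s ≈ 22.4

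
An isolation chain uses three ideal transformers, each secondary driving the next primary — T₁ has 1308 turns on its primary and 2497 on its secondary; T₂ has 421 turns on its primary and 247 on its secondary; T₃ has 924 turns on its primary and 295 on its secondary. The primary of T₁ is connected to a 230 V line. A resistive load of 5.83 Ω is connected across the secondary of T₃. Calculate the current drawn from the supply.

I_supply ≈ 5.04 A

After T₁: V = 230.00 × 2497/1308 = 439.07 V.
After T₂: V = 439.07 × 247/421 = 257.60 V.
After T₃: V = 257.60 × 295/924 = 82.244 V.
I_load = 82.244/5.83 = 14.107 A, so P_out = 82.244 × 14.107 = 1160.2 W.
All ideal ⇒ P_in = P_out, so I_supply = 1160.2/230 = 5.04 A.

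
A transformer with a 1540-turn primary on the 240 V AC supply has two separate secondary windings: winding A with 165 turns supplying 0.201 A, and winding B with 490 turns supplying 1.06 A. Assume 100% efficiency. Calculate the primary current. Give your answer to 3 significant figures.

V_A = 240 × 165/1540 = 25.714 V; V_B = 240 × 490/1540 = 76.364 V.
P_out = V_A I_A + V_B I_B = 25.714×0.201 + 76.364×1.06 = 5.1686 + 80.945 = 86.114 W.
Ideal ⇒ P_in = P_out, so I_p = P_out/V_p = 86.114/240 = 0.359 A.

I_p ≈ 0.359 A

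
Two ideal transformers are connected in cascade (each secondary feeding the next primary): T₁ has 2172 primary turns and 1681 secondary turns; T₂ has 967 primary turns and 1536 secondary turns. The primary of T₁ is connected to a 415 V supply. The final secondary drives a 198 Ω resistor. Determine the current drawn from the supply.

I_supply ≈ 3.17 A

Secondary of T₁: V = 415.00 × 1681/2172 = 321.19 V.
Secondary of T₂: V = 321.19 × 1536/967 = 510.18 V.
I_load = 510.18/198 = 2.5767 A, so P_out = 510.18 × 2.5767 = 1314.5 W.
All ideal ⇒ P_in = P_out, so I_supply = 1314.5/415 = 3.17 A.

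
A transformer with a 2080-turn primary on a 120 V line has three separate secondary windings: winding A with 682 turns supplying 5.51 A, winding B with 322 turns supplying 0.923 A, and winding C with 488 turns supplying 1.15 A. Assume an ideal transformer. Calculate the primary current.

V_A = 120 × 682/2080 = 39.346 V; V_B = 120 × 322/2080 = 18.577 V; V_C = 120 × 488/2080 = 28.154 V.
P_out = V_A I_A + V_B I_B + V_C I_C = 39.346×5.51 + 18.577×0.923 + 28.154×1.15 = 216.80 + 17.146 + 32.377 = 266.32 W.
Ideal ⇒ P_in = P_out, so I_p = P_out/V_p = 266.32/120 = 2.22 A.

I_p ≈ 2.22 A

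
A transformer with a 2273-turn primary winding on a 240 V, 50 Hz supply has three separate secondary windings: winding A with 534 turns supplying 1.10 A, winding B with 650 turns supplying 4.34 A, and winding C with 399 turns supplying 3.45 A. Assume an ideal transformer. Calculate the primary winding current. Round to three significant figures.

I_p ≈ 2.11 A

V_A = 240 × 534/2273 = 56.384 V; V_B = 240 × 650/2273 = 68.632 V; V_C = 240 × 399/2273 = 42.129 V.
P_out = V_A I_A + V_B I_B + V_C I_C = 56.384×1.10 + 68.632×4.34 + 42.129×3.45 = 62.022 + 297.86 + 145.35 = 505.23 W.
Ideal ⇒ P_in = P_out, so I_p = P_out/V_p = 505.23/240 = 2.11 A.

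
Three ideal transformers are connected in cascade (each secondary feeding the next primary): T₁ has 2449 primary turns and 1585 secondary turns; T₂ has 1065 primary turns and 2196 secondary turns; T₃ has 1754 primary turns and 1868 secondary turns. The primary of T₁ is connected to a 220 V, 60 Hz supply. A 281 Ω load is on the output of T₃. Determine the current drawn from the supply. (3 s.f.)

After T₁: V = 220.00 × 1585/2449 = 142.38 V.
After T₂: V = 142.38 × 2196/1065 = 293.59 V.
After T₃: V = 293.59 × 1868/1754 = 312.68 V.
I_load = 312.68/281 = 1.1127 A, so P_out = 312.68 × 1.1127 = 347.92 W.
All ideal ⇒ P_in = P_out, so I_supply = 347.92/220 = 1.58 A.

I_supply ≈ 1.58 A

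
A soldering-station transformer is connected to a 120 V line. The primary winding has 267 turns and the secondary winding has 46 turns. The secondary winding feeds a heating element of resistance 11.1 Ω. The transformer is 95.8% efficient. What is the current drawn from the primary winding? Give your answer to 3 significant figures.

I_p ≈ 0.335 A

V_s = 120 × 46/267 = 20.674 V.
I_s = V_s/R = 20.674/11.1 = 1.8625 A.
P_out = V_s I_s = 20.674 × 1.8625 = 38.506 W.
P_in = P_out/η = 38.506/0.958 = 40.195 W.
I_p = P_in/V_p = 40.195/120 = 0.335 A.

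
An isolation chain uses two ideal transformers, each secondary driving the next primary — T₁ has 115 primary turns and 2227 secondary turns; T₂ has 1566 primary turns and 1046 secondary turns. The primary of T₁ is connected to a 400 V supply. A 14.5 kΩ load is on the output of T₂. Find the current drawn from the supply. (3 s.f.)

I_supply ≈ 4.62 A

After T₁: V = 400.00 × 2227/115 = 7746.1 V.
After T₂: V = 7746.1 × 1046/1566 = 5174.0 V.
I_load = 5174.0/14500 = 0.35682 A, so P_out = 5174.0 × 0.35682 = 1846.2 W.
All ideal ⇒ P_in = P_out, so I_supply = 1846.2/400 = 4.62 A.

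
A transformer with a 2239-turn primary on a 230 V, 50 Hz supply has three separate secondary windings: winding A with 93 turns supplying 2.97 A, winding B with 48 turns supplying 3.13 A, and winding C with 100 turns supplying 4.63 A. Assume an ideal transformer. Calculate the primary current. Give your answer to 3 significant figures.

I_p ≈ 0.397 A

V_A = 230 × 93/2239 = 9.5534 V; V_B = 230 × 48/2239 = 4.9308 V; V_C = 230 × 100/2239 = 10.272 V.
P_out = V_A I_A + V_B I_B + V_C I_C = 9.5534×2.97 + 4.9308×3.13 + 10.272×4.63 = 28.374 + 15.433 + 47.561 = 91.368 W.
Ideal ⇒ P_in = P_out, so I_p = P_out/V_p = 91.368/230 = 0.397 A.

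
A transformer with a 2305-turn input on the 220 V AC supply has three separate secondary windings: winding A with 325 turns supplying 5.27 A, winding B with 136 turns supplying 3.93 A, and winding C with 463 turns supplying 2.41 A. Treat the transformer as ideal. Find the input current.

I_in ≈ 1.46 A

V_A = 220 × 325/2305 = 31.020 V; V_B = 220 × 136/2305 = 12.980 V; V_C = 220 × 463/2305 = 44.191 V.
P_out = V_A I_A + V_B I_B + V_C I_C = 31.020×5.27 + 12.980×3.93 + 44.191×2.41 = 163.47 + 51.013 + 106.50 = 320.99 W.
Ideal ⇒ P_in = P_out, so I_in = P_out/V_in = 320.99/220 = 1.46 A.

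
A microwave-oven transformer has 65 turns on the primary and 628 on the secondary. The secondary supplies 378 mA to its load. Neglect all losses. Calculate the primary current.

For an ideal transformer I_p/I_s = N_s/N_p, so I_p = 0.378 × 628/65 = 3.65 A.

I_p ≈ 3.65 A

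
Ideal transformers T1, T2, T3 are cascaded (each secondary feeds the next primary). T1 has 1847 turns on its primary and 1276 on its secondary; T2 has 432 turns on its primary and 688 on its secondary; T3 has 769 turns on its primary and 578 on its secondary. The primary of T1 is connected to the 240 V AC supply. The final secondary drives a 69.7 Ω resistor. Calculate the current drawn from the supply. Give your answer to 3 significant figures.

After T1: V = 240.00 × 1276/1847 = 165.80 V.
After T2: V = 165.80 × 688/432 = 264.06 V.
After T3: V = 264.06 × 578/769 = 198.47 V.
I_load = 198.47/69.7 = 2.8475 A, so P_out = 198.47 × 2.8475 = 565.16 W.
All ideal ⇒ P_in = P_out, so I_supply = 565.16/240 = 2.35 A.

I_supply ≈ 2.35 A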